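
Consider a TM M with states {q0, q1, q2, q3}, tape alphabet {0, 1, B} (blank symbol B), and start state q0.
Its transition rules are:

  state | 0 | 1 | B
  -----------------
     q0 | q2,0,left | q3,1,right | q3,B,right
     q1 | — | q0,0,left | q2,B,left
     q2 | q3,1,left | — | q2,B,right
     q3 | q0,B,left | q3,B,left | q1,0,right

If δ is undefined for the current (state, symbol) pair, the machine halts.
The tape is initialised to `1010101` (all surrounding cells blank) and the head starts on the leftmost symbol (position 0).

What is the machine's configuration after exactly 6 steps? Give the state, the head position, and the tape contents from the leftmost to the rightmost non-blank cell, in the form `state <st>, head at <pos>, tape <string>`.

state=q0 head=0 tape=[1]010101   (q0,1)→(q3,1,right)
state=q3 head=1 tape=1[0]10101   (q3,0)→(q0,B,left)
state=q0 head=0 tape=[1]B10101   (q0,1)→(q3,1,right)
state=q3 head=1 tape=1[B]10101   (q3,B)→(q1,0,right)
state=q1 head=2 tape=10[1]0101   (q1,1)→(q0,0,left)
state=q0 head=1 tape=1[0]00101   (q0,0)→(q2,0,left)
state=q2 head=0 tape=[1]000101
After 6 steps: state q2, head at 0, tape 1000101.

state q2, head at 0, tape 1000101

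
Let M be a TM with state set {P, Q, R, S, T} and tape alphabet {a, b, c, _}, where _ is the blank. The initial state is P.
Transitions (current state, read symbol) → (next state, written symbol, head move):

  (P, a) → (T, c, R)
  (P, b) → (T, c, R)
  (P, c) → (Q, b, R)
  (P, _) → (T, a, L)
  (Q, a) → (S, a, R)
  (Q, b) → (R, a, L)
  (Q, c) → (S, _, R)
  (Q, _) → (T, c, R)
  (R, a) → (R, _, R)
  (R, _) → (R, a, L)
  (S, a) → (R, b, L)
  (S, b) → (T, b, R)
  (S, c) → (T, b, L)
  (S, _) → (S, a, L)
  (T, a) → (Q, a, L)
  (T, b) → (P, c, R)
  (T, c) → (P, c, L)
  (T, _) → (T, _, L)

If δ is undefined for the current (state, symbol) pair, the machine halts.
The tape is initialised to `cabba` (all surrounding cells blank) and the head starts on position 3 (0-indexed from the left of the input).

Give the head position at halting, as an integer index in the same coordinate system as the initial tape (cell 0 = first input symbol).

2

state=P head=3 tape=cab[b]a   (P,b)→(T,c,R)
state=T head=4 tape=cabc[a]   (T,a)→(Q,a,L)
state=Q head=3 tape=cab[c]a   (Q,c)→(S,_,R)
state=S head=4 tape=cab_[a]   (S,a)→(R,b,L)
state=R head=3 tape=cab[_]b   (R,_)→(R,a,L)
state=R head=2 tape=ca[b]ab
At halt the head is at cell 2.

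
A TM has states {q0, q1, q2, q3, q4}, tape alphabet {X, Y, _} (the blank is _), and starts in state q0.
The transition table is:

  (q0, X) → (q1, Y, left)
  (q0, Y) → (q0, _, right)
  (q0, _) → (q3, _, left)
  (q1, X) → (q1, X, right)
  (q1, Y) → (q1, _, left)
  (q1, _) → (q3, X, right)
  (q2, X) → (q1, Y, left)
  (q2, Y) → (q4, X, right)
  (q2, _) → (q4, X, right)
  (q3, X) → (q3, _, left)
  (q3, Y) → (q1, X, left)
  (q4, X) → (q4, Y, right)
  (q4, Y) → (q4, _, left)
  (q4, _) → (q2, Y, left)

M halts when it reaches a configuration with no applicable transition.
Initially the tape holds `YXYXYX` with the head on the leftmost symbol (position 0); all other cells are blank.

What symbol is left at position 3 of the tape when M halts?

_

q0 | _[Y]XYXYX   read Y → write _, move right, go to q0
q0 | __[X]YXYX   read X → write Y, move left, go to q1
q1 | _[_]YYXYX   read _ → write X, move right, go to q3
q3 | _X[Y]YXYX   read Y → write X, move left, go to q1
q1 | _[X]XYXYX   read X → write X, move right, go to q1
q1 | _X[X]YXYX   read X → write X, move right, go to q1
q1 | _XX[Y]XYX   read Y → write _, move left, go to q1
q1 | _X[X]_XYX   read X → write X, move right, go to q1
q1 | _XX[_]XYX   read _ → write X, move right, go to q3
q3 | _XXX[X]YX   read X → write _, move left, go to q3
q3 | _XX[X]_YX   read X → write _, move left, go to q3
q3 | _X[X]__YX   read X → write _, move left, go to q3
q3 | _[X]___YX   read X → write _, move left, go to q3
q3 | [_]____YX
Cell 3 holds _ when M halts.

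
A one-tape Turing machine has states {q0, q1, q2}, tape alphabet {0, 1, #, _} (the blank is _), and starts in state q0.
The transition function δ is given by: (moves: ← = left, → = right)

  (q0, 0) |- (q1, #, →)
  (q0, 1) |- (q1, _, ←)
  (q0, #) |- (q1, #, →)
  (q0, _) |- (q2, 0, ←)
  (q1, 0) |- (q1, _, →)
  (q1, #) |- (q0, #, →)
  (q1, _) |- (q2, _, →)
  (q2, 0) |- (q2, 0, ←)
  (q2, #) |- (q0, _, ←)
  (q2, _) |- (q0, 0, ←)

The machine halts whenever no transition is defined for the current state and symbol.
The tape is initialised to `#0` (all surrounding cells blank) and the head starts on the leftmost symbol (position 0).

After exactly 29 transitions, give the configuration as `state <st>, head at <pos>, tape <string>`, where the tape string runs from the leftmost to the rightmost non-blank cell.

state q2, head at 1, tape #_000000

q0 | [#]0______   read # → write #, move →, go to q1
q1 | #[0]______   read 0 → write _, move →, go to q1
q1 | #_[_]_____   read _ → write _, move →, go to q2
q2 | #__[_]____   read _ → write 0, move ←, go to q0
q0 | #_[_]0____   read _ → write 0, move ←, go to q2
q2 | #[_]00____   read _ → write 0, move ←, go to q0
q0 | [#]000____   read # → write #, move →, go to q1
q1 | #[0]00____   read 0 → write _, move →, go to q1
q1 | #_[0]0____   read 0 → write _, move →, go to q1
q1 | #__[0]____   read 0 → write _, move →, go to q1
q1 | #___[_]___   read _ → write _, move →, go to q2
q2 | #____[_]__   read _ → write 0, move ←, go to q0
q0 | #___[_]0__   read _ → write 0, move ←, go to q2
q2 | #__[_]00__   read _ → write 0, move ←, go to q0
q0 | #_[_]000__   read _ → write 0, move ←, go to q2
q2 | #[_]0000__   read _ → write 0, move ←, go to q0
q0 | [#]00000__   read # → write #, move →, go to q1
q1 | #[0]0000__   read 0 → write _, move →, go to q1
q1 | #_[0]000__   read 0 → write _, move →, go to q1
q1 | #__[0]00__   read 0 → write _, move →, go to q1
q1 | #___[0]0__   read 0 → write _, move →, go to q1
q1 | #____[0]__   read 0 → write _, move →, go to q1
q1 | #_____[_]_   read _ → write _, move →, go to q2
q2 | #______[_]   read _ → write 0, move ←, go to q0
q0 | #_____[_]0   read _ → write 0, move ←, go to q2
q2 | #____[_]00   read _ → write 0, move ←, go to q0
q0 | #___[_]000   read _ → write 0, move ←, go to q2
q2 | #__[_]0000   read _ → write 0, move ←, go to q0
q0 | #_[_]00000   read _ → write 0, move ←, go to q2
q2 | #[_]000000
After 29 steps: state q2, head at 1, tape #_000000.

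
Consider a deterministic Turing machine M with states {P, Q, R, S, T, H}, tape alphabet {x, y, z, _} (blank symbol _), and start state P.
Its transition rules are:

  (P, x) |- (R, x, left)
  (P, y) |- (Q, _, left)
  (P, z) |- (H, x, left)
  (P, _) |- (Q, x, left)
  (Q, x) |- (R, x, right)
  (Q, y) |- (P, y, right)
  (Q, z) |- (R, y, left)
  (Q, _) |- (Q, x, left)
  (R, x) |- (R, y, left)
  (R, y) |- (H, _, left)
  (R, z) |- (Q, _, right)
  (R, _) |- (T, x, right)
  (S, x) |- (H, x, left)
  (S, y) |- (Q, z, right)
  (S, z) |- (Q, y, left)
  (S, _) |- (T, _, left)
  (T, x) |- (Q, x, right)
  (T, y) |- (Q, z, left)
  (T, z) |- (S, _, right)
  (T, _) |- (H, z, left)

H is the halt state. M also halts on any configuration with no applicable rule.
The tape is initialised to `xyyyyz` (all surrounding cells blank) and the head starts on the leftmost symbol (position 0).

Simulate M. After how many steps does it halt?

10

P | _[x]yyyyz   read x → write x, move left, go to R
R | [_]xyyyyz   read _ → write x, move right, go to T
T | x[x]yyyyz   read x → write x, move right, go to Q
Q | xx[y]yyyz   read y → write y, move right, go to P
P | xxy[y]yyz   read y → write _, move left, go to Q
Q | xx[y]_yyz   read y → write y, move right, go to P
P | xxy[_]yyz   read _ → write x, move left, go to Q
Q | xx[y]xyyz   read y → write y, move right, go to P
P | xxy[x]yyz   read x → write x, move left, go to R
R | xx[y]xyyz   read y → write _, move left, go to H
H | x[x]_xyyz
M halts after 10 transitions.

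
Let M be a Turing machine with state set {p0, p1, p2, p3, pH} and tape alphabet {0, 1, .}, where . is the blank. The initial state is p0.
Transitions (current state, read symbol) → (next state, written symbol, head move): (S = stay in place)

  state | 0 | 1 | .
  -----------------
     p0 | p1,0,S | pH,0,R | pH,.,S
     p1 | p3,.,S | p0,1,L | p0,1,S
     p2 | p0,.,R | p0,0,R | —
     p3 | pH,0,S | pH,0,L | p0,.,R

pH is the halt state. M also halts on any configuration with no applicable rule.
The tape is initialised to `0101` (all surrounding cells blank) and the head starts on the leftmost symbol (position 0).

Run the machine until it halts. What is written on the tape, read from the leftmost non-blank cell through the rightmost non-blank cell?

001

p0 | [0]101   read 0 → write 0, move S, go to p1
p1 | [0]101   read 0 → write ., move S, go to p3
p3 | [.]101   read . → write ., move R, go to p0
p0 | .[1]01   read 1 → write 0, move R, go to pH
pH | .0[0]1
The non-blank tape span at halt is 001.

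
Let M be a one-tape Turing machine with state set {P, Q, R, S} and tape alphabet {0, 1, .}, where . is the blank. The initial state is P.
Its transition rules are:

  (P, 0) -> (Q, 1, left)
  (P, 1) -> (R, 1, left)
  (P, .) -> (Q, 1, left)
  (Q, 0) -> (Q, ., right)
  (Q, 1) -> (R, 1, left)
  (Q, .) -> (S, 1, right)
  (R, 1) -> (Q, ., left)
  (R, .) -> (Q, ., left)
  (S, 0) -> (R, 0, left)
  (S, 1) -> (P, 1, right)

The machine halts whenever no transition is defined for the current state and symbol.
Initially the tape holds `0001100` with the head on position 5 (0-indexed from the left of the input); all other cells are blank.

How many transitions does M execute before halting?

17

P | 00011[0]0   read 0 → write 1, move left, go to Q
Q | 0001[1]10   read 1 → write 1, move left, go to R
R | 000[1]110   read 1 → write ., move left, go to Q
Q | 00[0].110   read 0 → write ., move right, go to Q
Q | 00.[.]110   read . → write 1, move right, go to S
S | 00.1[1]10   read 1 → write 1, move right, go to P
P | 00.11[1]0   read 1 → write 1, move left, go to R
R | 00.1[1]10   read 1 → write ., move left, go to Q
Q | 00.[1].10   read 1 → write 1, move left, go to R
R | 00[.]1.10   read . → write ., move left, go to Q
Q | 0[0].1.10   read 0 → write ., move right, go to Q
Q | 0.[.]1.10   read . → write 1, move right, go to S
S | 0.1[1].10   read 1 → write 1, move right, go to P
P | 0.11[.]10   read . → write 1, move left, go to Q
Q | 0.1[1]110   read 1 → write 1, move left, go to R
R | 0.[1]1110   read 1 → write ., move left, go to Q
Q | 0[.].1110   read . → write 1, move right, go to S
S | 01[.]1110
M halts after 17 transitions.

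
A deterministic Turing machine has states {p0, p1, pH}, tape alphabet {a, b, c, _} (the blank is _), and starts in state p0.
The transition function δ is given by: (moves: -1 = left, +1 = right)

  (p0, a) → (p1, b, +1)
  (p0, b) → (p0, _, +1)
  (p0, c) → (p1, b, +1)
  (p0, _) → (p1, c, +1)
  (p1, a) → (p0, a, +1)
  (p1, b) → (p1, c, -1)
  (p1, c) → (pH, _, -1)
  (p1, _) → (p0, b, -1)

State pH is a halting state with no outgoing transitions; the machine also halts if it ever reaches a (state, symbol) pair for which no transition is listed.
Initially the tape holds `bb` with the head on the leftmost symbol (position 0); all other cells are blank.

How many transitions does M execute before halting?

state=p0 head=0 tape=_[b]b__   (p0,b)→(p0,_,+1)
state=p0 head=1 tape=__[b]__   (p0,b)→(p0,_,+1)
state=p0 head=2 tape=___[_]_   (p0,_)→(p1,c,+1)
state=p1 head=3 tape=___c[_]   (p1,_)→(p0,b,-1)
state=p0 head=2 tape=___[c]b   (p0,c)→(p1,b,+1)
state=p1 head=3 tape=___b[b]   (p1,b)→(p1,c,-1)
state=p1 head=2 tape=___[b]c   (p1,b)→(p1,c,-1)
state=p1 head=1 tape=__[_]cc   (p1,_)→(p0,b,-1)
state=p0 head=0 tape=_[_]bcc   (p0,_)→(p1,c,+1)
state=p1 head=1 tape=_c[b]cc   (p1,b)→(p1,c,-1)
state=p1 head=0 tape=_[c]ccc   (p1,c)→(pH,_,-1)
state=pH head=-1 tape=[_]_ccc
M halts after 11 transitions.

11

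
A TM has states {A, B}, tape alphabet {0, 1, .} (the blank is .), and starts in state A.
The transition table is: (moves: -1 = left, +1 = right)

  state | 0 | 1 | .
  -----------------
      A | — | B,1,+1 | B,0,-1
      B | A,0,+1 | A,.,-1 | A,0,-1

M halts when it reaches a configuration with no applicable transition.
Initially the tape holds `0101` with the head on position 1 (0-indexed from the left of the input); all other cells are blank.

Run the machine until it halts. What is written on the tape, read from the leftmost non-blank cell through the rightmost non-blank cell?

010100

A | 0[1]01..   read 1 → write 1, move +1, go to B
B | 01[0]1..   read 0 → write 0, move +1, go to A
A | 010[1]..   read 1 → write 1, move +1, go to B
B | 0101[.].   read . → write 0, move -1, go to A
A | 010[1]0.   read 1 → write 1, move +1, go to B
B | 0101[0].   read 0 → write 0, move +1, go to A
A | 01010[.]   read . → write 0, move -1, go to B
B | 0101[0]0   read 0 → write 0, move +1, go to A
A | 01010[0]
The non-blank tape span at halt is 010100.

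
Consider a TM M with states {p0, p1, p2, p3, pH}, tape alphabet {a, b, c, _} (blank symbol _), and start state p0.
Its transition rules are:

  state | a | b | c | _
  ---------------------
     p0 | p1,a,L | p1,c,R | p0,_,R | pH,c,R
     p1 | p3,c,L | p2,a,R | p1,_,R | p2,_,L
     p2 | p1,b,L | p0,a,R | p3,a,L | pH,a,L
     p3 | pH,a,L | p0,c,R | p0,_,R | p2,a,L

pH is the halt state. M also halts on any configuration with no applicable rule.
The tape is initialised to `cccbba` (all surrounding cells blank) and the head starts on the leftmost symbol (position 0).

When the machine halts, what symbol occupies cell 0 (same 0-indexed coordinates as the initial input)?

_

p0 | [c]ccbba_   read c → write _, move R, go to p0
p0 | _[c]cbba_   read c → write _, move R, go to p0
p0 | __[c]bba_   read c → write _, move R, go to p0
p0 | ___[b]ba_   read b → write c, move R, go to p1
p1 | ___c[b]a_   read b → write a, move R, go to p2
p2 | ___ca[a]_   read a → write b, move L, go to p1
p1 | ___c[a]b_   read a → write c, move L, go to p3
p3 | ___[c]cb_   read c → write _, move R, go to p0
p0 | ____[c]b_   read c → write _, move R, go to p0
p0 | _____[b]_   read b → write c, move R, go to p1
p1 | _____c[_]   read _ → write _, move L, go to p2
p2 | _____[c]_   read c → write a, move L, go to p3
p3 | ____[_]a_   read _ → write a, move L, go to p2
p2 | ___[_]aa_   read _ → write a, move L, go to pH
pH | __[_]aaa_
Cell 0 holds _ when M halts.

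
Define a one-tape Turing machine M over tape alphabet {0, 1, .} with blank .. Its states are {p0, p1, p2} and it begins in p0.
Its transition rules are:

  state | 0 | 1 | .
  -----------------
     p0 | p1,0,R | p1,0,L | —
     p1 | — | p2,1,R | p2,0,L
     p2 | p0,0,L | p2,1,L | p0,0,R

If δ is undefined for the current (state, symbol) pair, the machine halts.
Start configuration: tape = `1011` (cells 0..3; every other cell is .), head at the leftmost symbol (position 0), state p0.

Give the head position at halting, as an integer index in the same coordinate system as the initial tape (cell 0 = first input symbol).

0

state=p0 head=0 tape=..[1]011   (p0,1)→(p1,0,L)
state=p1 head=-1 tape=.[.]0011   (p1,.)→(p2,0,L)
state=p2 head=-2 tape=[.]00011   (p2,.)→(p0,0,R)
state=p0 head=-1 tape=0[0]0011   (p0,0)→(p1,0,R)
state=p1 head=0 tape=00[0]011
At halt the head is at cell 0.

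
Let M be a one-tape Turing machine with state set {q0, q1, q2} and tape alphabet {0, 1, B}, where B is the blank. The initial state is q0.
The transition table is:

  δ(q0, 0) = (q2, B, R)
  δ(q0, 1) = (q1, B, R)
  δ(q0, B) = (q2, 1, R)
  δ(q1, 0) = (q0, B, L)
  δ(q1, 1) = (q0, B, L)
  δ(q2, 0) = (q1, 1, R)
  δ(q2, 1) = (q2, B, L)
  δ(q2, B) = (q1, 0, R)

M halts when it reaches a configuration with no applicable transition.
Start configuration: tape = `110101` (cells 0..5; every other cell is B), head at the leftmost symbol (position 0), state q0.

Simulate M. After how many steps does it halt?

16

state=q0 head=0 tape=[1]10101B   (q0,1)→(q1,B,R)
state=q1 head=1 tape=B[1]0101B   (q1,1)→(q0,B,L)
state=q0 head=0 tape=[B]B0101B   (q0,B)→(q2,1,R)
state=q2 head=1 tape=1[B]0101B   (q2,B)→(q1,0,R)
state=q1 head=2 tape=10[0]101B   (q1,0)→(q0,B,L)
state=q0 head=1 tape=1[0]B101B   (q0,0)→(q2,B,R)
state=q2 head=2 tape=1B[B]101B   (q2,B)→(q1,0,R)
state=q1 head=3 tape=1B0[1]01B   (q1,1)→(q0,B,L)
state=q0 head=2 tape=1B[0]B01B   (q0,0)→(q2,B,R)
state=q2 head=3 tape=1BB[B]01B   (q2,B)→(q1,0,R)
state=q1 head=4 tape=1BB0[0]1B   (q1,0)→(q0,B,L)
state=q0 head=3 tape=1BB[0]B1B   (q0,0)→(q2,B,R)
state=q2 head=4 tape=1BBB[B]1B   (q2,B)→(q1,0,R)
state=q1 head=5 tape=1BBB0[1]B   (q1,1)→(q0,B,L)
state=q0 head=4 tape=1BBB[0]BB   (q0,0)→(q2,B,R)
state=q2 head=5 tape=1BBBB[B]B   (q2,B)→(q1,0,R)
state=q1 head=6 tape=1BBBB0[B]
M halts after 16 transitions.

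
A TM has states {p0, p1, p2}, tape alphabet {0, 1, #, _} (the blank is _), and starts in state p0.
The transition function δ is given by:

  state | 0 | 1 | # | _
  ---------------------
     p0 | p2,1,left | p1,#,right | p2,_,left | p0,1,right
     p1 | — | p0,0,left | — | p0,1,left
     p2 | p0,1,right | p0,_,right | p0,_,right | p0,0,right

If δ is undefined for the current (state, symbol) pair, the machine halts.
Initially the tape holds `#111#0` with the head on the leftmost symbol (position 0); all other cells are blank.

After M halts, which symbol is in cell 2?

_

state=p0 head=0 tape=_[#]111#0   (p0,#)→(p2,_,left)
state=p2 head=-1 tape=[_]_111#0   (p2,_)→(p0,0,right)
state=p0 head=0 tape=0[_]111#0   (p0,_)→(p0,1,right)
state=p0 head=1 tape=01[1]11#0   (p0,1)→(p1,#,right)
state=p1 head=2 tape=01#[1]1#0   (p1,1)→(p0,0,left)
state=p0 head=1 tape=01[#]01#0   (p0,#)→(p2,_,left)
state=p2 head=0 tape=0[1]_01#0   (p2,1)→(p0,_,right)
state=p0 head=1 tape=0_[_]01#0   (p0,_)→(p0,1,right)
state=p0 head=2 tape=0_1[0]1#0   (p0,0)→(p2,1,left)
state=p2 head=1 tape=0_[1]11#0   (p2,1)→(p0,_,right)
state=p0 head=2 tape=0__[1]1#0   (p0,1)→(p1,#,right)
state=p1 head=3 tape=0__#[1]#0   (p1,1)→(p0,0,left)
state=p0 head=2 tape=0__[#]0#0   (p0,#)→(p2,_,left)
state=p2 head=1 tape=0_[_]_0#0   (p2,_)→(p0,0,right)
state=p0 head=2 tape=0_0[_]0#0   (p0,_)→(p0,1,right)
state=p0 head=3 tape=0_01[0]#0   (p0,0)→(p2,1,left)
state=p2 head=2 tape=0_0[1]1#0   (p2,1)→(p0,_,right)
state=p0 head=3 tape=0_0_[1]#0   (p0,1)→(p1,#,right)
state=p1 head=4 tape=0_0_#[#]0
Cell 2 holds _ when M halts.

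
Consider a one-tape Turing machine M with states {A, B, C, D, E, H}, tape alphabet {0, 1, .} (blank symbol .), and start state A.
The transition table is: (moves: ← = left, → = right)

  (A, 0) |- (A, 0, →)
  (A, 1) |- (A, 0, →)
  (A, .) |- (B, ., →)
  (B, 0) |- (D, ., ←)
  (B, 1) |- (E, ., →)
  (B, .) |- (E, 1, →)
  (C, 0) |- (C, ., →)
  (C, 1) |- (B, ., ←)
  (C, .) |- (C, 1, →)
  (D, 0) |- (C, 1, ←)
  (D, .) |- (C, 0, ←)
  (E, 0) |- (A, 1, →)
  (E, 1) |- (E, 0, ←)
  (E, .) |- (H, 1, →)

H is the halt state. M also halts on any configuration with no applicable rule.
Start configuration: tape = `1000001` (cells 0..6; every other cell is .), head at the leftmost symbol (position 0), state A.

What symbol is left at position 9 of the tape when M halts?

A | [1]000001....   read 1 → write 0, move →, go to A
A | 0[0]00001....   read 0 → write 0, move →, go to A
A | 00[0]0001....   read 0 → write 0, move →, go to A
A | 000[0]001....   read 0 → write 0, move →, go to A
A | 0000[0]01....   read 0 → write 0, move →, go to A
A | 00000[0]1....   read 0 → write 0, move →, go to A
A | 000000[1]....   read 1 → write 0, move →, go to A
A | 0000000[.]...   read . → write ., move →, go to B
B | 0000000.[.]..   read . → write 1, move →, go to E
E | 0000000.1[.].   read . → write 1, move →, go to H
H | 0000000.11[.]
Cell 9 holds 1 when M halts.

1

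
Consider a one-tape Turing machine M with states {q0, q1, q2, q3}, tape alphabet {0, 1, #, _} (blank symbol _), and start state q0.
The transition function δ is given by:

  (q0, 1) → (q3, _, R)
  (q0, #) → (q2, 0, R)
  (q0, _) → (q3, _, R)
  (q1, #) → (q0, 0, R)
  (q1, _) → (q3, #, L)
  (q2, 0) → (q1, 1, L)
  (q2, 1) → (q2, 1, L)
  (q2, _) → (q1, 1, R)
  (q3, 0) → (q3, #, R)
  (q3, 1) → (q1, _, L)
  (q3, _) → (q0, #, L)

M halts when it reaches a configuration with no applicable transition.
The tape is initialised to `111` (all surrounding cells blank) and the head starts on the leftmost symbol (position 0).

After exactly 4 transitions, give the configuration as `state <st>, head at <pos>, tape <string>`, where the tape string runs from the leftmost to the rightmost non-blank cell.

q0 | __[1]11   read 1 → write _, move R, go to q3
q3 | ___[1]1   read 1 → write _, move L, go to q1
q1 | __[_]_1   read _ → write #, move L, go to q3
q3 | _[_]#_1   read _ → write #, move L, go to q0
q0 | [_]##_1
After 4 steps: state q0, head at -2, tape ##_1.

state q0, head at -2, tape ##_1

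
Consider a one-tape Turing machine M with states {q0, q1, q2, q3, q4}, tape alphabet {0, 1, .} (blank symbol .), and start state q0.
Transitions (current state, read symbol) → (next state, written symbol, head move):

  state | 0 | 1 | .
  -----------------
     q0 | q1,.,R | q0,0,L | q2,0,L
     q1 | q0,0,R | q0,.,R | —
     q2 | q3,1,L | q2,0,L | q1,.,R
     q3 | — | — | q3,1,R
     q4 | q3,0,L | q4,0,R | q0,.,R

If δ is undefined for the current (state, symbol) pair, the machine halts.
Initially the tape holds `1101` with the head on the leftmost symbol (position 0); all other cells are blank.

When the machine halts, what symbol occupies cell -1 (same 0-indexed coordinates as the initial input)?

0

q0 | ..[1]101..   read 1 → write 0, move L, go to q0
q0 | .[.]0101..   read . → write 0, move L, go to q2
q2 | [.]00101..   read . → write ., move R, go to q1
q1 | .[0]0101..   read 0 → write 0, move R, go to q0
q0 | .0[0]101..   read 0 → write ., move R, go to q1
q1 | .0.[1]01..   read 1 → write ., move R, go to q0
q0 | .0..[0]1..   read 0 → write ., move R, go to q1
q1 | .0...[1]..   read 1 → write ., move R, go to q0
q0 | .0....[.].   read . → write 0, move L, go to q2
q2 | .0...[.]0.   read . → write ., move R, go to q1
q1 | .0....[0].   read 0 → write 0, move R, go to q0
q0 | .0....0[.]   read . → write 0, move L, go to q2
q2 | .0....[0]0   read 0 → write 1, move L, go to q3
q3 | .0...[.]10   read . → write 1, move R, go to q3
q3 | .0...1[1]0
Cell -1 holds 0 when M halts.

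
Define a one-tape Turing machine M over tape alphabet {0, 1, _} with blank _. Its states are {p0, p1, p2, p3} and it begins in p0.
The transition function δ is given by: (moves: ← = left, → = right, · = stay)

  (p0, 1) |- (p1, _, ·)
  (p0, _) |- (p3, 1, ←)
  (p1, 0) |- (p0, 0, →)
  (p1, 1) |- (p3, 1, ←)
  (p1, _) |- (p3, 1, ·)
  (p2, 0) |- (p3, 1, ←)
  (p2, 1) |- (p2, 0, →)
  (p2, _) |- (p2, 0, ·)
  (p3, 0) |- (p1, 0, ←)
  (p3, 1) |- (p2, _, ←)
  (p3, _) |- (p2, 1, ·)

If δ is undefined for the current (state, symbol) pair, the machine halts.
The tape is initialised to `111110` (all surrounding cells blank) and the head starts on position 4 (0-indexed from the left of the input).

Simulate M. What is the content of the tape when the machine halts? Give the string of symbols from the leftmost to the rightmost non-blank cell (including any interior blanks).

p0 | ___1111[1]0   read 1 → write _, move ·, go to p1
p1 | ___1111[_]0   read _ → write 1, move ·, go to p3
p3 | ___1111[1]0   read 1 → write _, move ←, go to p2
p2 | ___111[1]_0   read 1 → write 0, move →, go to p2
p2 | ___1110[_]0   read _ → write 0, move ·, go to p2
p2 | ___1110[0]0   read 0 → write 1, move ←, go to p3
p3 | ___111[0]10   read 0 → write 0, move ←, go to p1
p1 | ___11[1]010   read 1 → write 1, move ←, go to p3
p3 | ___1[1]1010   read 1 → write _, move ←, go to p2
p2 | ___[1]_1010   read 1 → write 0, move →, go to p2
p2 | ___0[_]1010   read _ → write 0, move ·, go to p2
p2 | ___0[0]1010   read 0 → write 1, move ←, go to p3
p3 | ___[0]11010   read 0 → write 0, move ←, go to p1
p1 | __[_]011010   read _ → write 1, move ·, go to p3
p3 | __[1]011010   read 1 → write _, move ←, go to p2
p2 | _[_]_011010   read _ → write 0, move ·, go to p2
p2 | _[0]_011010   read 0 → write 1, move ←, go to p3
p3 | [_]1_011010   read _ → write 1, move ·, go to p2
p2 | [1]1_011010   read 1 → write 0, move →, go to p2
p2 | 0[1]_011010   read 1 → write 0, move →, go to p2
p2 | 00[_]011010   read _ → write 0, move ·, go to p2
p2 | 00[0]011010   read 0 → write 1, move ←, go to p3
p3 | 0[0]1011010   read 0 → write 0, move ←, go to p1
p1 | [0]01011010   read 0 → write 0, move →, go to p0
p0 | 0[0]1011010
The non-blank tape span at halt is 001011010.

001011010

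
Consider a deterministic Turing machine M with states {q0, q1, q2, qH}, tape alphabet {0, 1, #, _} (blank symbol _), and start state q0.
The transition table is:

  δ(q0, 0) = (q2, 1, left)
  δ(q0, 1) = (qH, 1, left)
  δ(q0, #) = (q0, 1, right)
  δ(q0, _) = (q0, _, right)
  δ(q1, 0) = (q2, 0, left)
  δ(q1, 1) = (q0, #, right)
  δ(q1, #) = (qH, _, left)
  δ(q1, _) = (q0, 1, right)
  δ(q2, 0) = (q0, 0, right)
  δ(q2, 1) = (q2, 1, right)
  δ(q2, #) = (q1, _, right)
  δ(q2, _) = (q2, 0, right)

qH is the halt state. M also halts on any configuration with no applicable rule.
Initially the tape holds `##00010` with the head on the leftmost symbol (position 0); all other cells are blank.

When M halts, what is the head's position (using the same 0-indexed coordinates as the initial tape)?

q0 | [#]#00010   read # → write 1, move right, go to q0
q0 | 1[#]00010   read # → write 1, move right, go to q0
q0 | 11[0]0010   read 0 → write 1, move left, go to q2
q2 | 1[1]10010   read 1 → write 1, move right, go to q2
q2 | 11[1]0010   read 1 → write 1, move right, go to q2
q2 | 111[0]010   read 0 → write 0, move right, go to q0
q0 | 1110[0]10   read 0 → write 1, move left, go to q2
q2 | 111[0]110   read 0 → write 0, move right, go to q0
q0 | 1110[1]10   read 1 → write 1, move left, go to qH
qH | 111[0]110
At halt the head is at cell 3.

3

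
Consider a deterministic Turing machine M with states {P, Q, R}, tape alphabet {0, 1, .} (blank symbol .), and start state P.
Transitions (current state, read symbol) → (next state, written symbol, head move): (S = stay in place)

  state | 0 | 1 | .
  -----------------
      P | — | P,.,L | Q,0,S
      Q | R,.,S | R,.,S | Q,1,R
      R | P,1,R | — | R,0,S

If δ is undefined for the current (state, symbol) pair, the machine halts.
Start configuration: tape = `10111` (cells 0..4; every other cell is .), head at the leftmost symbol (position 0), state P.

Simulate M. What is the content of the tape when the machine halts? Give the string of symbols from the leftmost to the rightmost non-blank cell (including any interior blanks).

state=P head=0 tape=.[1]0111   (P,1)→(P,.,L)
state=P head=-1 tape=[.].0111   (P,.)→(Q,0,S)
state=Q head=-1 tape=[0].0111   (Q,0)→(R,.,S)
state=R head=-1 tape=[.].0111   (R,.)→(R,0,S)
state=R head=-1 tape=[0].0111   (R,0)→(P,1,R)
state=P head=0 tape=1[.]0111   (P,.)→(Q,0,S)
state=Q head=0 tape=1[0]0111   (Q,0)→(R,.,S)
state=R head=0 tape=1[.]0111   (R,.)→(R,0,S)
state=R head=0 tape=1[0]0111   (R,0)→(P,1,R)
state=P head=1 tape=11[0]111
The non-blank tape span at halt is 110111.

110111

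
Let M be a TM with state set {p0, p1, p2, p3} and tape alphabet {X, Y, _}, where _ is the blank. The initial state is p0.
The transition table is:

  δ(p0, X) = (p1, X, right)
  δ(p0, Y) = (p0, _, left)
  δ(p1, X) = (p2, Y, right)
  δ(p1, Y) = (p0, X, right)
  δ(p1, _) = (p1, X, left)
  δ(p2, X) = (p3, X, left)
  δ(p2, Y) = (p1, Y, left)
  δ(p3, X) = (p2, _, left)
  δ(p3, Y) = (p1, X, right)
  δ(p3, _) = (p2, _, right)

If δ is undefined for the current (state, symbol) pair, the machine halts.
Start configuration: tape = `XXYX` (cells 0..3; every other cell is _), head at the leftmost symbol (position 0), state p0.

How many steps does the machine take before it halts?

14

p0 | [X]XYX_   read X → write X, move right, go to p1
p1 | X[X]YX_   read X → write Y, move right, go to p2
p2 | XY[Y]X_   read Y → write Y, move left, go to p1
p1 | X[Y]YX_   read Y → write X, move right, go to p0
p0 | XX[Y]X_   read Y → write _, move left, go to p0
p0 | X[X]_X_   read X → write X, move right, go to p1
p1 | XX[_]X_   read _ → write X, move left, go to p1
p1 | X[X]XX_   read X → write Y, move right, go to p2
p2 | XY[X]X_   read X → write X, move left, go to p3
p3 | X[Y]XX_   read Y → write X, move right, go to p1
p1 | XX[X]X_   read X → write Y, move right, go to p2
p2 | XXY[X]_   read X → write X, move left, go to p3
p3 | XX[Y]X_   read Y → write X, move right, go to p1
p1 | XXX[X]_   read X → write Y, move right, go to p2
p2 | XXXY[_]
M halts after 14 transitions.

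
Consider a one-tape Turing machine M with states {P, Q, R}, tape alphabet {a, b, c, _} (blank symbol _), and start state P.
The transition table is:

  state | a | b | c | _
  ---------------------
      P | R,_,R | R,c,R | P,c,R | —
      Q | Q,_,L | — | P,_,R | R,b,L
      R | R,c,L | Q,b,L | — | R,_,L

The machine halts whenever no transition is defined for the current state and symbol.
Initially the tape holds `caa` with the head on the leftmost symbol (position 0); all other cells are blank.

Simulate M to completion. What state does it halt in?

R

state=P head=0 tape=[c]aa   (P,c)→(P,c,R)
state=P head=1 tape=c[a]a   (P,a)→(R,_,R)
state=R head=2 tape=c_[a]   (R,a)→(R,c,L)
state=R head=1 tape=c[_]c   (R,_)→(R,_,L)
state=R head=0 tape=[c]_c
No transition is defined for (R, c); M halts in state R.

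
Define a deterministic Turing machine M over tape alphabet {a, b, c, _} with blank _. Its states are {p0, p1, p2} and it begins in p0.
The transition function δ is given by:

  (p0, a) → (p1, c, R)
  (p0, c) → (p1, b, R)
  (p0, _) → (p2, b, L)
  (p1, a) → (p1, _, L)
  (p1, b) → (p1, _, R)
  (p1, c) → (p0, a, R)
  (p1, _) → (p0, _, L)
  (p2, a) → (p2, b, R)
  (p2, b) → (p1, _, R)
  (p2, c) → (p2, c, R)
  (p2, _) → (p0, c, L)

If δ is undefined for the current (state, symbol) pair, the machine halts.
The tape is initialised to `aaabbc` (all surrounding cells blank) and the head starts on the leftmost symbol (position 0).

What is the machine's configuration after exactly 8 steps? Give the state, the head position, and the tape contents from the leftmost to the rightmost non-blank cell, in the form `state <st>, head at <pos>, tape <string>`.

p0 | [a]aabbc   read a → write c, move R, go to p1
p1 | c[a]abbc   read a → write _, move L, go to p1
p1 | [c]_abbc   read c → write a, move R, go to p0
p0 | a[_]abbc   read _ → write b, move L, go to p2
p2 | [a]babbc   read a → write b, move R, go to p2
p2 | b[b]abbc   read b → write _, move R, go to p1
p1 | b_[a]bbc   read a → write _, move L, go to p1
p1 | b[_]_bbc   read _ → write _, move L, go to p0
p0 | [b]__bbc
After 8 steps: state p0, head at 0, tape b__bbc.

state p0, head at 0, tape b__bbc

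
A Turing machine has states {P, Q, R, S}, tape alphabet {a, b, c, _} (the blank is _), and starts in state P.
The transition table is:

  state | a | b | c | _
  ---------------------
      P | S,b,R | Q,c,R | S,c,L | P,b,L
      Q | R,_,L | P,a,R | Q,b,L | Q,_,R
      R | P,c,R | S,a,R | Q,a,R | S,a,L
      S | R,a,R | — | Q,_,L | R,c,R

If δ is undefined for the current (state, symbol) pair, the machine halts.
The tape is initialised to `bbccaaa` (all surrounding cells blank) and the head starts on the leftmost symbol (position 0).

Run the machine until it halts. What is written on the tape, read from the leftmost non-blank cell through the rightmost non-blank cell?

state=P head=0 tape=_[b]bccaaa__   (P,b)→(Q,c,R)
state=Q head=1 tape=_c[b]ccaaa__   (Q,b)→(P,a,R)
state=P head=2 tape=_ca[c]caaa__   (P,c)→(S,c,L)
state=S head=1 tape=_c[a]ccaaa__   (S,a)→(R,a,R)
state=R head=2 tape=_ca[c]caaa__   (R,c)→(Q,a,R)
state=Q head=3 tape=_caa[c]aaa__   (Q,c)→(Q,b,L)
state=Q head=2 tape=_ca[a]baaa__   (Q,a)→(R,_,L)
state=R head=1 tape=_c[a]_baaa__   (R,a)→(P,c,R)
state=P head=2 tape=_cc[_]baaa__   (P,_)→(P,b,L)
state=P head=1 tape=_c[c]bbaaa__   (P,c)→(S,c,L)
state=S head=0 tape=_[c]cbbaaa__   (S,c)→(Q,_,L)
state=Q head=-1 tape=[_]_cbbaaa__   (Q,_)→(Q,_,R)
state=Q head=0 tape=_[_]cbbaaa__   (Q,_)→(Q,_,R)
state=Q head=1 tape=__[c]bbaaa__   (Q,c)→(Q,b,L)
state=Q head=0 tape=_[_]bbbaaa__   (Q,_)→(Q,_,R)
state=Q head=1 tape=__[b]bbaaa__   (Q,b)→(P,a,R)
state=P head=2 tape=__a[b]baaa__   (P,b)→(Q,c,R)
state=Q head=3 tape=__ac[b]aaa__   (Q,b)→(P,a,R)
state=P head=4 tape=__aca[a]aa__   (P,a)→(S,b,R)
state=S head=5 tape=__acab[a]a__   (S,a)→(R,a,R)
state=R head=6 tape=__acaba[a]__   (R,a)→(P,c,R)
state=P head=7 tape=__acabac[_]_   (P,_)→(P,b,L)
state=P head=6 tape=__acaba[c]b_   (P,c)→(S,c,L)
state=S head=5 tape=__acab[a]cb_   (S,a)→(R,a,R)
state=R head=6 tape=__acaba[c]b_   (R,c)→(Q,a,R)
state=Q head=7 tape=__acabaa[b]_   (Q,b)→(P,a,R)
state=P head=8 tape=__acabaaa[_]   (P,_)→(P,b,L)
state=P head=7 tape=__acabaa[a]b   (P,a)→(S,b,R)
state=S head=8 tape=__acabaab[b]
The non-blank tape span at halt is acabaabb.

acabaabb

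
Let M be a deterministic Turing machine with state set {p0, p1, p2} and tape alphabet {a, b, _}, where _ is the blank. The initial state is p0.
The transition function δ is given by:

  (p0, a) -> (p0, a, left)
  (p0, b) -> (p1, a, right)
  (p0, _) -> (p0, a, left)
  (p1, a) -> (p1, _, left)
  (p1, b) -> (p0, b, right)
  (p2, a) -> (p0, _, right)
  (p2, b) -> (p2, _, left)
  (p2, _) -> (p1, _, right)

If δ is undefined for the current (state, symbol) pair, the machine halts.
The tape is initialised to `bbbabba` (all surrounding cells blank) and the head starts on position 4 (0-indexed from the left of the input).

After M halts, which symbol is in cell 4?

state=p0 head=4 tape=_bbba[b]ba   (p0,b)→(p1,a,right)
state=p1 head=5 tape=_bbbaa[b]a   (p1,b)→(p0,b,right)
state=p0 head=6 tape=_bbbaab[a]   (p0,a)→(p0,a,left)
state=p0 head=5 tape=_bbbaa[b]a   (p0,b)→(p1,a,right)
state=p1 head=6 tape=_bbbaaa[a]   (p1,a)→(p1,_,left)
state=p1 head=5 tape=_bbbaa[a]_   (p1,a)→(p1,_,left)
state=p1 head=4 tape=_bbba[a]__   (p1,a)→(p1,_,left)
state=p1 head=3 tape=_bbb[a]___   (p1,a)→(p1,_,left)
state=p1 head=2 tape=_bb[b]____   (p1,b)→(p0,b,right)
state=p0 head=3 tape=_bbb[_]___   (p0,_)→(p0,a,left)
state=p0 head=2 tape=_bb[b]a___   (p0,b)→(p1,a,right)
state=p1 head=3 tape=_bba[a]___   (p1,a)→(p1,_,left)
state=p1 head=2 tape=_bb[a]____   (p1,a)→(p1,_,left)
state=p1 head=1 tape=_b[b]_____   (p1,b)→(p0,b,right)
state=p0 head=2 tape=_bb[_]____   (p0,_)→(p0,a,left)
state=p0 head=1 tape=_b[b]a____   (p0,b)→(p1,a,right)
state=p1 head=2 tape=_ba[a]____   (p1,a)→(p1,_,left)
state=p1 head=1 tape=_b[a]_____   (p1,a)→(p1,_,left)
state=p1 head=0 tape=_[b]______   (p1,b)→(p0,b,right)
state=p0 head=1 tape=_b[_]_____   (p0,_)→(p0,a,left)
state=p0 head=0 tape=_[b]a_____   (p0,b)→(p1,a,right)
state=p1 head=1 tape=_a[a]_____   (p1,a)→(p1,_,left)
state=p1 head=0 tape=_[a]______   (p1,a)→(p1,_,left)
state=p1 head=-1 tape=[_]_______
Cell 4 holds _ when M halts.

_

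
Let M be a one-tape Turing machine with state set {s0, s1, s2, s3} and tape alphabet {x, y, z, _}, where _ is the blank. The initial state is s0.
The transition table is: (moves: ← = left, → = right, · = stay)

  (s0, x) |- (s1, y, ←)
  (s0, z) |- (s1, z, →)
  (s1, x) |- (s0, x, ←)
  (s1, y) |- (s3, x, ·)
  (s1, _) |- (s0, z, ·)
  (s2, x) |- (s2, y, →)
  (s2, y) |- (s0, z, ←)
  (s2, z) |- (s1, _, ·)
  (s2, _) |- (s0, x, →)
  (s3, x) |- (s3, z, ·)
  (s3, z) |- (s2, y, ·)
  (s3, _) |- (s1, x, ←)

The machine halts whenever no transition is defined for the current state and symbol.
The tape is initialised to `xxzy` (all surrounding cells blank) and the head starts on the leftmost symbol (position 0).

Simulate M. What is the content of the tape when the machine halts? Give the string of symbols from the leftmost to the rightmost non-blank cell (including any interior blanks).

zzxzy

state=s0 head=0 tape=_[x]xzy   (s0,x)→(s1,y,←)
state=s1 head=-1 tape=[_]yxzy   (s1,_)→(s0,z,·)
state=s0 head=-1 tape=[z]yxzy   (s0,z)→(s1,z,→)
state=s1 head=0 tape=z[y]xzy   (s1,y)→(s3,x,·)
state=s3 head=0 tape=z[x]xzy   (s3,x)→(s3,z,·)
state=s3 head=0 tape=z[z]xzy   (s3,z)→(s2,y,·)
state=s2 head=0 tape=z[y]xzy   (s2,y)→(s0,z,←)
state=s0 head=-1 tape=[z]zxzy   (s0,z)→(s1,z,→)
state=s1 head=0 tape=z[z]xzy
The non-blank tape span at halt is zzxzy.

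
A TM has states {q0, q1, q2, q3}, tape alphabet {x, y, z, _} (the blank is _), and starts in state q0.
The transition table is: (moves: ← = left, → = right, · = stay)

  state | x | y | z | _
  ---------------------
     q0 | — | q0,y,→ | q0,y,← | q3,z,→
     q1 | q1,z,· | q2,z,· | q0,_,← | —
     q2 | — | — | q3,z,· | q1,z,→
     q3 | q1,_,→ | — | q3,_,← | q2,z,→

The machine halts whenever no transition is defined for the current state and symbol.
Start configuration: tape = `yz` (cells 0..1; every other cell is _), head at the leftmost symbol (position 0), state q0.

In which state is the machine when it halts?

q1

q0 | [y]z____   read y → write y, move →, go to q0
q0 | y[z]____   read z → write y, move ←, go to q0
q0 | [y]y____   read y → write y, move →, go to q0
q0 | y[y]____   read y → write y, move →, go to q0
q0 | yy[_]___   read _ → write z, move →, go to q3
q3 | yyz[_]__   read _ → write z, move →, go to q2
q2 | yyzz[_]_   read _ → write z, move →, go to q1
q1 | yyzzz[_]
No transition is defined for (q1, _); M halts in state q1.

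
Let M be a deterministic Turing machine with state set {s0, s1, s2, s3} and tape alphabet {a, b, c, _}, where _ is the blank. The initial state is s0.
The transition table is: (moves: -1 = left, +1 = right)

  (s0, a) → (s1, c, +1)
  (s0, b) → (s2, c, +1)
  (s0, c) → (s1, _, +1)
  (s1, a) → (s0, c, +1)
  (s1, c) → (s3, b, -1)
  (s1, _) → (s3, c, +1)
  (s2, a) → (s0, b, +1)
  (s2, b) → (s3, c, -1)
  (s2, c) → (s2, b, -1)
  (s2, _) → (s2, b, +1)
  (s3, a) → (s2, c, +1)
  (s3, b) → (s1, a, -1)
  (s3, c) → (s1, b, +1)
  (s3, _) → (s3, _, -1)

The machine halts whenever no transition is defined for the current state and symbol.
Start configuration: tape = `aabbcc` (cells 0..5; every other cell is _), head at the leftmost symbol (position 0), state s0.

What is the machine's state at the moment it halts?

state=s0 head=0 tape=[a]abbcc   (s0,a)→(s1,c,+1)
state=s1 head=1 tape=c[a]bbcc   (s1,a)→(s0,c,+1)
state=s0 head=2 tape=cc[b]bcc   (s0,b)→(s2,c,+1)
state=s2 head=3 tape=ccc[b]cc   (s2,b)→(s3,c,-1)
state=s3 head=2 tape=cc[c]ccc   (s3,c)→(s1,b,+1)
state=s1 head=3 tape=ccb[c]cc   (s1,c)→(s3,b,-1)
state=s3 head=2 tape=cc[b]bcc   (s3,b)→(s1,a,-1)
state=s1 head=1 tape=c[c]abcc   (s1,c)→(s3,b,-1)
state=s3 head=0 tape=[c]babcc   (s3,c)→(s1,b,+1)
state=s1 head=1 tape=b[b]abcc
No transition is defined for (s1, b); M halts in state s1.

s1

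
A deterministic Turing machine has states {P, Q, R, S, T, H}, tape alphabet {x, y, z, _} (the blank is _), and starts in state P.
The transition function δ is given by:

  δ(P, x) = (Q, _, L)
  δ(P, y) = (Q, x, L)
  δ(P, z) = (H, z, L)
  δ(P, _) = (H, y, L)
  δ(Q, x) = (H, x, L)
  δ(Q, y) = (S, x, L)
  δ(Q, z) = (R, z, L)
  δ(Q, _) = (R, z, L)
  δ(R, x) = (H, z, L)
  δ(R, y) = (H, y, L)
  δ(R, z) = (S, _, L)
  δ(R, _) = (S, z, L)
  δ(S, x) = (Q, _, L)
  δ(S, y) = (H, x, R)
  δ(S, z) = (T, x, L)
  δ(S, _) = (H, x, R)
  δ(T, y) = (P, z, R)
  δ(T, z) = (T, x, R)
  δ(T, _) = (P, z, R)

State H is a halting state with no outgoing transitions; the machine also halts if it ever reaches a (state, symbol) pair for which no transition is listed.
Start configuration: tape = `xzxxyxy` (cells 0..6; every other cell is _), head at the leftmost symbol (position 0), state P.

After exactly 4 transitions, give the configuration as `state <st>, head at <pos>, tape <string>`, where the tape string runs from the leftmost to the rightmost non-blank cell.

state H, head at -2, tape xzz_zxxyxy

state=P head=0 tape=___[x]zxxyxy   (P,x)→(Q,_,L)
state=Q head=-1 tape=__[_]_zxxyxy   (Q,_)→(R,z,L)
state=R head=-2 tape=_[_]z_zxxyxy   (R,_)→(S,z,L)
state=S head=-3 tape=[_]zz_zxxyxy   (S,_)→(H,x,R)
state=H head=-2 tape=x[z]z_zxxyxy
After 4 steps: state H, head at -2, tape xzz_zxxyxy.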